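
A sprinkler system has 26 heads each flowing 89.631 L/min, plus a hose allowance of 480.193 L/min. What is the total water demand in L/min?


Sprinkler demand = 26 * 89.631 = 2330.406 L/min
Total = 2330.406 + 480.193 = 2810.599 L/min

2810.599 L/min


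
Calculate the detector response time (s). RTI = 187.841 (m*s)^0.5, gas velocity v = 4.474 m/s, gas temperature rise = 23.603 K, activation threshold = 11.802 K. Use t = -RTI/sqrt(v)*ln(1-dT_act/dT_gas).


dT_act/dT_gas = 0.50002
ln(1 - 0.50002) = -0.69319
t = -187.841 / sqrt(4.474) * -0.69319 = 61.559 s

61.559 s


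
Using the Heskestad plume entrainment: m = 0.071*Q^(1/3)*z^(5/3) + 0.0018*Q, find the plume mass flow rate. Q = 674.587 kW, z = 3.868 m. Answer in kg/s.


Q^(1/3) = 8.7703
z^(5/3) = 9.5311
First term = 0.071 * 8.7703 * 9.5311 = 5.9349
Second term = 0.0018 * 674.587 = 1.2143
m = 7.1492 kg/s

7.1492 kg/s


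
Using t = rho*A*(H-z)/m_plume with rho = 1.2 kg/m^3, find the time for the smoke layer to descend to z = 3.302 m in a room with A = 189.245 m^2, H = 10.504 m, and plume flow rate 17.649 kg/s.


H - z = 7.202 m
t = 1.2 * 189.245 * 7.202 / 17.649 = 92.670 s

92.670 s


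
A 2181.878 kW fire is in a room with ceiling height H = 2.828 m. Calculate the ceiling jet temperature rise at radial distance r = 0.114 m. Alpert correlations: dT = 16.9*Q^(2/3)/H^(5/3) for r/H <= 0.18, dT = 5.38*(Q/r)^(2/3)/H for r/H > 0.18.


r/H = 0.114 / 2.828 = 0.040311
r/H <= 0.18, so dT = 16.9*Q^(2/3)/H^(5/3)
Q^(2/3) = 168.22
H^(5/3) = 5.6554
dT = 16.9 * 168.22 / 5.6554 = 502.70 K

502.70 K


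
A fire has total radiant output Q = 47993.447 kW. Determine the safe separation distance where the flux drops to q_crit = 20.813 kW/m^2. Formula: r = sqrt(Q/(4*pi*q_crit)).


4*pi*q_crit = 261.54
Q/(4*pi*q_crit) = 183.50
r = sqrt(183.50) = 13.546 m

13.546 m


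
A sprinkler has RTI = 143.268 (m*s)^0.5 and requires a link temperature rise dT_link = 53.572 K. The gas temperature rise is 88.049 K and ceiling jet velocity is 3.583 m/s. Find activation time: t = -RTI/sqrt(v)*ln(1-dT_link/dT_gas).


dT_link/dT_gas = 0.60843
ln(1 - 0.60843) = -0.93760
t = -143.268 / sqrt(3.583) * -0.93760 = 70.965 s

70.965 s


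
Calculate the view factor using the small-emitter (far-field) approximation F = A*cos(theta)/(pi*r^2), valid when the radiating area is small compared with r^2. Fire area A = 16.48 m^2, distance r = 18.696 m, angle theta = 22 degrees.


cos(22 deg) = 0.92718
pi*r^2 = 1098.1
F = 16.48 * 0.92718 / 1098.1 = 0.013915

0.013915


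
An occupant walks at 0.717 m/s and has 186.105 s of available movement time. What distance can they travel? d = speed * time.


d = 0.717 * 186.105 = 133.44 m

133.44 m


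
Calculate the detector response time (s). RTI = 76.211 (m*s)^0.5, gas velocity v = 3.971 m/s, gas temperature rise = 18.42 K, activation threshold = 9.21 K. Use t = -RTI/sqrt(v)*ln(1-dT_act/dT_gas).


dT_act/dT_gas = 0.5
ln(1 - 0.5) = -0.69315
t = -76.211 / sqrt(3.971) * -0.69315 = 26.509 s

26.509 s


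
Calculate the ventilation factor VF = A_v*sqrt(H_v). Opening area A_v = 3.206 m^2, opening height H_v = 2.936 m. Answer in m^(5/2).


sqrt(H_v) = 1.7135
VF = 3.206 * 1.7135 = 5.4934 m^(5/2)

5.4934 m^(5/2)


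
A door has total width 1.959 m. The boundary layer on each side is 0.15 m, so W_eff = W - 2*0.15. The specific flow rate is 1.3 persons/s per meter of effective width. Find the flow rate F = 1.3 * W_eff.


W_eff = 1.959 - 0.30 = 1.659 m
F = 1.3 * 1.659 = 2.1567 persons/s

2.1567 persons/s


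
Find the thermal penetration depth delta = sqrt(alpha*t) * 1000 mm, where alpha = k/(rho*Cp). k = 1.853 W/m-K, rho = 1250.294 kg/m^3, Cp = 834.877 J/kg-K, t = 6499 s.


alpha = 1.853 / (1250.294 * 834.877) = 1.7752e-06 m^2/s
alpha * t = 0.011537
delta = sqrt(0.011537) * 1000 = 107.41 mm

107.41 mm


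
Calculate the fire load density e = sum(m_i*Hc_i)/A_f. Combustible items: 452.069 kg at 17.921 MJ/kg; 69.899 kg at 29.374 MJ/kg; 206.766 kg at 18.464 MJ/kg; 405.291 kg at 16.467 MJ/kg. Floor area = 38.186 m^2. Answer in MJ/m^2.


Total energy = 452.069*17.921 + 69.899*29.374 + 206.766*18.464 + 405.291*16.467
= 8101.529 + 2053.213 + 3817.727 + 6673.927
= 20646.40 MJ
e = 20646.40 / 38.186 = 540.68 MJ/m^2

540.68 MJ/m^2


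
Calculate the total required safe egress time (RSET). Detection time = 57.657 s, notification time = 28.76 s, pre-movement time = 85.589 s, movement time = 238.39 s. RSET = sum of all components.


Total = 57.657 + 28.76 + 85.589 + 238.39 = 410.396 s

410.396 s


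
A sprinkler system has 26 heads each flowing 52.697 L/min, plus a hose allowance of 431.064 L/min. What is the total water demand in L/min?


Sprinkler demand = 26 * 52.697 = 1370.122 L/min
Total = 1370.122 + 431.064 = 1801.186 L/min

1801.186 L/min


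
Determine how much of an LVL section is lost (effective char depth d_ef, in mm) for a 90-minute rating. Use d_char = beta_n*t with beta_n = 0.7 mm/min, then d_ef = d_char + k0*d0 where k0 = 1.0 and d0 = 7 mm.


d_char = 0.7 * 90 = 63 mm
d_ef = 63 + 1.0*7 = 70 mm

70 mm


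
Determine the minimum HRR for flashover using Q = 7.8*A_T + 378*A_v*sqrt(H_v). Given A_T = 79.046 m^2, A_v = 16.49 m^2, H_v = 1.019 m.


7.8*A_T = 616.56
sqrt(H_v) = 1.0095
378*A_v*sqrt(H_v) = 6292.2
Q = 616.56 + 6292.2 = 6908.7 kW

6908.7 kW


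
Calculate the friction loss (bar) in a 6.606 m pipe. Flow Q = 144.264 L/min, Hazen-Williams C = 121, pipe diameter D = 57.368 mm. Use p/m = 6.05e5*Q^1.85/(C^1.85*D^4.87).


Q^1.85 = 9872.8
C^1.85 = 7131.0
D^4.87 = 3.6705e+08
p/m = 0.0022820 bar/m
p_total = 0.0022820 * 6.606 = 0.015075 bar

0.015075 bar


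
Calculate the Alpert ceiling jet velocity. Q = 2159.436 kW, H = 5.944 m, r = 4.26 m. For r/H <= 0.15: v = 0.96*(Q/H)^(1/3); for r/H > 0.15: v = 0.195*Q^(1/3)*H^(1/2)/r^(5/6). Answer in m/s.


r/H = 4.26 / 5.944 = 0.71669
r/H > 0.15, so v = 0.195*Q^(1/3)*H^(1/2)/r^(5/6)
Q^(1/3) = 12.925
H^(1/2) = 2.4380
r^(5/6) = 3.3459
v = 0.195 * 12.925 * 2.4380 / 3.3459 = 1.8366 m/s

1.8366 m/s


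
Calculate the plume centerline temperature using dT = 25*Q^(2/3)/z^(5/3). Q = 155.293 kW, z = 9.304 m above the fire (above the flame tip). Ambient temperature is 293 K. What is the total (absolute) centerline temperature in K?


Q^(2/3) = 28.891
z^(5/3) = 41.158
dT = 25 * 28.891 / 41.158 = 17.549 K
T = 293 + 17.549 = 310.55 K

310.55 K


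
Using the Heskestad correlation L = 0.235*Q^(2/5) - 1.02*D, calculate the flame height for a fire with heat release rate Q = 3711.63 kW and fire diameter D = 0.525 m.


Q^(2/5) = 26.781
0.235 * Q^(2/5) = 6.2935
1.02 * D = 0.53550
L = 5.7580 m

5.7580 m


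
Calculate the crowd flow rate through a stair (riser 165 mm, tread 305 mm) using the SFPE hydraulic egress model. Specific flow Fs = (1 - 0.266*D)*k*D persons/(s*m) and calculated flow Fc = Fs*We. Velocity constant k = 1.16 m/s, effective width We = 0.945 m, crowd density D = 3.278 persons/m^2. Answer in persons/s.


1 - 0.266*D = 1 - 0.266*3.278 = 0.12805
Fs = 0.12805 * 1.16 * 3.278 = 0.48692 persons/(s*m)
Fc = 0.48692 * 0.945 = 0.46013 persons/s

0.46013 persons/s


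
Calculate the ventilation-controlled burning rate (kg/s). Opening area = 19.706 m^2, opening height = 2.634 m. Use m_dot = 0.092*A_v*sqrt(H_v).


sqrt(H_v) = 1.6230
m_dot = 0.092 * 19.706 * 1.6230 = 2.9423 kg/s

2.9423 kg/s


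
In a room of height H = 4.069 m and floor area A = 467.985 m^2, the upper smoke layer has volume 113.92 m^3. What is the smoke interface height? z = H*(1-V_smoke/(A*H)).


V/(A*H) = 0.059825
1 - 0.059825 = 0.94018
z = 4.069 * 0.94018 = 3.8256 m

3.8256 m


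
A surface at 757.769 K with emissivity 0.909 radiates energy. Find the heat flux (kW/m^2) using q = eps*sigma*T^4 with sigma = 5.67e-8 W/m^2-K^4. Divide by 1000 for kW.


T^4 = 3.2972e+11
q = 0.909 * 5.67e-8 * 3.2972e+11 / 1000 = 16.994 kW/m^2

16.994 kW/m^2


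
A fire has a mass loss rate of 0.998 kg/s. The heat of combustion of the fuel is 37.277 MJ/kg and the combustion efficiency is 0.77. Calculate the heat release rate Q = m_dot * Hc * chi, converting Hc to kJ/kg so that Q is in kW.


Hc = 37.277 MJ/kg = 37.277 * 1000 kJ/kg = 37277 kJ/kg
Q = 0.998 kg/s * 37277 kJ/kg * 0.77 = 28646 kW

28646 kW


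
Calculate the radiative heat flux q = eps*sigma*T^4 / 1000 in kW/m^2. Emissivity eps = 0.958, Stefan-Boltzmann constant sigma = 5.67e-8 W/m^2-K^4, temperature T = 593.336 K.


T^4 = 1.2394e+11
q = 0.958 * 5.67e-8 * 1.2394e+11 / 1000 = 6.7321 kW/m^2

6.7321 kW/m^2


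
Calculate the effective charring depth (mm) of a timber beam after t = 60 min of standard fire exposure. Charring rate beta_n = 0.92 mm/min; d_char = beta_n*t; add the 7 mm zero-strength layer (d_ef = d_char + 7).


d_char = 0.92 * 60 = 55.2 mm
d_ef = 55.2 + 1.0*7 = 62.2 mm

62.2 mm


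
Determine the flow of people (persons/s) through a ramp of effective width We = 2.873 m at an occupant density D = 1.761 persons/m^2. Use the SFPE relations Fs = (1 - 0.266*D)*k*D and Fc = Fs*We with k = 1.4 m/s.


1 - 0.266*D = 1 - 0.266*1.761 = 0.53157
Fs = 0.53157 * 1.4 * 1.761 = 1.3105 persons/(s*m)
Fc = 1.3105 * 2.873 = 3.7652 persons/s

3.7652 persons/s


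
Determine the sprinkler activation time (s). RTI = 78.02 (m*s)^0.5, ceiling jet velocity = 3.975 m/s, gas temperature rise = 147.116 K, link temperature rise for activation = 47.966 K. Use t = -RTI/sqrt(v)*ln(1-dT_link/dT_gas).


dT_link/dT_gas = 0.32604
ln(1 - 0.32604) = -0.39459
t = -78.02 / sqrt(3.975) * -0.39459 = 15.441 s

15.441 s


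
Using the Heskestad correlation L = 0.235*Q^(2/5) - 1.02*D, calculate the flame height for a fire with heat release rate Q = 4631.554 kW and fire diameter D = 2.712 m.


Q^(2/5) = 29.261
0.235 * Q^(2/5) = 6.8764
1.02 * D = 2.7662
L = 4.1101 m

4.1101 m


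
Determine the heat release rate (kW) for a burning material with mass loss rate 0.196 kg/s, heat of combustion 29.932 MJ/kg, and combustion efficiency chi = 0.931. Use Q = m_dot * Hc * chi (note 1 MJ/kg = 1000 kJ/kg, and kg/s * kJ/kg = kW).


Hc = 29.932 MJ/kg = 29.932 * 1000 kJ/kg = 29932 kJ/kg
Q = 0.196 kg/s * 29932 kJ/kg * 0.931 = 5461.9 kW

5461.9 kW


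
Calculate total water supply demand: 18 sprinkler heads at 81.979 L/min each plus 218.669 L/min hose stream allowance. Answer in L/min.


Sprinkler demand = 18 * 81.979 = 1475.622 L/min
Total = 1475.622 + 218.669 = 1694.291 L/min

1694.291 L/min


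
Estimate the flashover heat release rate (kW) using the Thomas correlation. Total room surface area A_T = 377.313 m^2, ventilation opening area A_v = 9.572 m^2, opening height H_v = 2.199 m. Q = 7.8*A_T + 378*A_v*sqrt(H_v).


7.8*A_T = 2943.0
sqrt(H_v) = 1.4829
378*A_v*sqrt(H_v) = 5365.5
Q = 2943.0 + 5365.5 = 8308.5 kW

8308.5 kW


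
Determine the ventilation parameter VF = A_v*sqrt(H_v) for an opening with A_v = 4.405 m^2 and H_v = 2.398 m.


sqrt(H_v) = 1.5485
VF = 4.405 * 1.5485 = 6.8214 m^(5/2)

6.8214 m^(5/2)


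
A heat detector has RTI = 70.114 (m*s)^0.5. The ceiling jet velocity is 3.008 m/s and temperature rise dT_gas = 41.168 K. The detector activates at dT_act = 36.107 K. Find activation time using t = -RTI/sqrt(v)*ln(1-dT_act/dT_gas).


dT_act/dT_gas = 0.87706
ln(1 - 0.87706) = -2.0961
t = -70.114 / sqrt(3.008) * -2.0961 = 84.738 s

84.738 s


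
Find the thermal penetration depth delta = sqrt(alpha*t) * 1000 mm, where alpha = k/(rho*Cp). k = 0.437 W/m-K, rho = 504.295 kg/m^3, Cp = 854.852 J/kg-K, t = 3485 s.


alpha = 0.437 / (504.295 * 854.852) = 1.0137e-06 m^2/s
alpha * t = 0.0035327
delta = sqrt(0.0035327) * 1000 = 59.437 mm

59.437 mm


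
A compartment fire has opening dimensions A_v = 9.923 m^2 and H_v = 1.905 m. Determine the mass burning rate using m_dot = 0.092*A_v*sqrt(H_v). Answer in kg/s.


sqrt(H_v) = 1.3802
m_dot = 0.092 * 9.923 * 1.3802 = 1.2600 kg/s

1.2600 kg/s


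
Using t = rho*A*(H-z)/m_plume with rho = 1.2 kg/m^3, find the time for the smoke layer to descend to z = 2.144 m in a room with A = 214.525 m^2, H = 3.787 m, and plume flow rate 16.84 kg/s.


H - z = 1.643 m
t = 1.2 * 214.525 * 1.643 / 16.84 = 25.116 s

25.116 s


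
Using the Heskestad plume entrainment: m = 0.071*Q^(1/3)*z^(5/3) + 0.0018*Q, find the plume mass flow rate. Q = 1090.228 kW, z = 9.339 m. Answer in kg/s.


Q^(1/3) = 10.292
z^(5/3) = 41.416
First term = 0.071 * 10.292 * 41.416 = 30.264
Second term = 0.0018 * 1090.228 = 1.9624
m = 32.227 kg/s

32.227 kg/s


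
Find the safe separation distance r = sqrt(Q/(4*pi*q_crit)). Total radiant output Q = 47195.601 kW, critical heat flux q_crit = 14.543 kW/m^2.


4*pi*q_crit = 182.75
Q/(4*pi*q_crit) = 258.25
r = sqrt(258.25) = 16.070 m

16.070 m


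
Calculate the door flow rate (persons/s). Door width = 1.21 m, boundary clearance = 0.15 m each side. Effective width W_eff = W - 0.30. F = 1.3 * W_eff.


W_eff = 1.21 - 0.30 = 0.91 m
F = 1.3 * 0.91 = 1.183 persons/s

1.183 persons/s


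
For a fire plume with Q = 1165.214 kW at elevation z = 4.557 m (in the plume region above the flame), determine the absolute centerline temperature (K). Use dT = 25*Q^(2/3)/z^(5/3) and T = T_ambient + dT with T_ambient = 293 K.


Q^(2/3) = 110.73
z^(5/3) = 12.526
dT = 25 * 110.73 / 12.526 = 221.01 K
T = 293 + 221.01 = 514.01 K

514.01 K


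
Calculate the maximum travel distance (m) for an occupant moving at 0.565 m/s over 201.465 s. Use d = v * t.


d = 0.565 * 201.465 = 113.83 m

113.83 m


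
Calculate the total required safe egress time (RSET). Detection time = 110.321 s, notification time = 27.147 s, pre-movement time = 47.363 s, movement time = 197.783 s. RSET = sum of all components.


Total = 110.321 + 27.147 + 47.363 + 197.783 = 382.614 s

382.614 s


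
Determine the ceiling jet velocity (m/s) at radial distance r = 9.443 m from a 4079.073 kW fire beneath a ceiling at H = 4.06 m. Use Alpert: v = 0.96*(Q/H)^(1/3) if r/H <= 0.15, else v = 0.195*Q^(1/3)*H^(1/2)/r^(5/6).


r/H = 9.443 / 4.06 = 2.3259
r/H > 0.15, so v = 0.195*Q^(1/3)*H^(1/2)/r^(5/6)
Q^(1/3) = 15.978
H^(1/2) = 2.0149
r^(5/6) = 6.4952
v = 0.195 * 15.978 * 2.0149 / 6.4952 = 0.96655 m/s

0.96655 m/s


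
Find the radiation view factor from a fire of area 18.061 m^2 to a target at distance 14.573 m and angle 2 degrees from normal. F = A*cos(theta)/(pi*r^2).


cos(2 deg) = 0.99939
pi*r^2 = 667.19
F = 18.061 * 0.99939 / 667.19 = 0.027054

0.027054


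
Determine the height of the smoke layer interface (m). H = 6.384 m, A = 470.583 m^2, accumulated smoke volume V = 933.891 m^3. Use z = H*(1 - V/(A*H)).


V/(A*H) = 0.31086
1 - 0.31086 = 0.68914
z = 6.384 * 0.68914 = 4.3995 m

4.3995 m


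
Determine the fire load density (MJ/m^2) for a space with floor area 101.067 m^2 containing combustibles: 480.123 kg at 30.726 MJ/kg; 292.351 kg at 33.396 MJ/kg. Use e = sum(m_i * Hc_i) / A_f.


Total energy = 480.123*30.726 + 292.351*33.396
= 14752.26 + 9763.354
= 24515.61 MJ
e = 24515.61 / 101.067 = 242.57 MJ/m^2

242.57 MJ/m^2


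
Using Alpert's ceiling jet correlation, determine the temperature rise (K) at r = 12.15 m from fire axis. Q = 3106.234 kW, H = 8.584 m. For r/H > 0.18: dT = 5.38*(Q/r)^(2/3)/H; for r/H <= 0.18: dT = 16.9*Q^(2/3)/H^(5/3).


r/H = 12.15 / 8.584 = 1.4154
r/H > 0.18, so dT = 5.38*(Q/r)^(2/3)/H
Q/r = 255.66
(Q/r)^(2/3) = 40.281
dT = 5.38 * 40.281 / 8.584 = 25.246 K

25.246 K


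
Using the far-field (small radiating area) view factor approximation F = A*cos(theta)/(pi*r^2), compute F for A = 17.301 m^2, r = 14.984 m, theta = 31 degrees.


cos(31 deg) = 0.85717
pi*r^2 = 705.35
F = 17.301 * 0.85717 / 705.35 = 0.021025

0.021025


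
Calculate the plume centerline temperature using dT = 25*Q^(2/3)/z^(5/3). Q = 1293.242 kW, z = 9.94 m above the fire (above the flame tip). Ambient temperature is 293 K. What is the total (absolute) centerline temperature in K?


Q^(2/3) = 118.70
z^(5/3) = 45.953
dT = 25 * 118.70 / 45.953 = 64.578 K
T = 293 + 64.578 = 357.58 K

357.58 K


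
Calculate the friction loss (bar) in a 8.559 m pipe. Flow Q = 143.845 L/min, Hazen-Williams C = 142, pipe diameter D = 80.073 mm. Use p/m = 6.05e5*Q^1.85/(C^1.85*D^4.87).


Q^1.85 = 9819.9
C^1.85 = 9588.1
D^4.87 = 1.8620e+09
p/m = 0.00033277 bar/m
p_total = 0.00033277 * 8.559 = 0.0028482 bar

0.0028482 bar


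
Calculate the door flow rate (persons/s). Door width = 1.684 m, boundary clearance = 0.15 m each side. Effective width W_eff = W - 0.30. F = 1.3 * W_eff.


W_eff = 1.684 - 0.30 = 1.384 m
F = 1.3 * 1.384 = 1.7992 persons/s

1.7992 persons/s


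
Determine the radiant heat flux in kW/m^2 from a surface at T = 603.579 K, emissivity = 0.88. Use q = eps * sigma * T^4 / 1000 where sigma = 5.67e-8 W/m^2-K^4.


T^4 = 1.3272e+11
q = 0.88 * 5.67e-8 * 1.3272e+11 / 1000 = 6.6222 kW/m^2

6.6222 kW/m^2


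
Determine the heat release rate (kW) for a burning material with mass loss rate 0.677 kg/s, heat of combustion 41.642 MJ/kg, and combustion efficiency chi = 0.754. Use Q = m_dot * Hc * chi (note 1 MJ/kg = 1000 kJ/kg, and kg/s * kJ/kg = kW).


Hc = 41.642 MJ/kg = 41.642 * 1000 kJ/kg = 41642 kJ/kg
Q = 0.677 kg/s * 41642 kJ/kg * 0.754 = 21256 kW

21256 kW


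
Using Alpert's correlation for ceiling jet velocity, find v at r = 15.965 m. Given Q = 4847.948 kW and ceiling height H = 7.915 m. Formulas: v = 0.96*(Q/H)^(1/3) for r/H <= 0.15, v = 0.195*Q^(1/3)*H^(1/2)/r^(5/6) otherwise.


r/H = 15.965 / 7.915 = 2.0171
r/H > 0.15, so v = 0.195*Q^(1/3)*H^(1/2)/r^(5/6)
Q^(1/3) = 16.925
H^(1/2) = 2.8134
r^(5/6) = 10.061
v = 0.195 * 16.925 * 2.8134 / 10.061 = 0.92287 m/s

0.92287 m/s


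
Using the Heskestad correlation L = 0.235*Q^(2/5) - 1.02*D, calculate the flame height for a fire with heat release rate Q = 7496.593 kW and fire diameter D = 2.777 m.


Q^(2/5) = 35.477
0.235 * Q^(2/5) = 8.3371
1.02 * D = 2.8325
L = 5.5045 m

5.5045 m


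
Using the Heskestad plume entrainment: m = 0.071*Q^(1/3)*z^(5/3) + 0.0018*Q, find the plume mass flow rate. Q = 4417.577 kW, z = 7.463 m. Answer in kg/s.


Q^(1/3) = 16.408
z^(5/3) = 28.501
First term = 0.071 * 16.408 * 28.501 = 33.203
Second term = 0.0018 * 4417.577 = 7.9516
m = 41.154 kg/s

41.154 kg/s


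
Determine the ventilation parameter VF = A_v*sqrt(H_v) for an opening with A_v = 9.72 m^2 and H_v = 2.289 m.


sqrt(H_v) = 1.5129
VF = 9.72 * 1.5129 = 14.706 m^(5/2)

14.706 m^(5/2)


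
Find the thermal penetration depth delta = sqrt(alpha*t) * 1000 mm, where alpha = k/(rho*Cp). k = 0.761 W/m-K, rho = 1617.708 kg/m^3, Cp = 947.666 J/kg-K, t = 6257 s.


alpha = 0.761 / (1617.708 * 947.666) = 4.9640e-07 m^2/s
alpha * t = 0.0031060
delta = sqrt(0.0031060) * 1000 = 55.731 mm

55.731 mm


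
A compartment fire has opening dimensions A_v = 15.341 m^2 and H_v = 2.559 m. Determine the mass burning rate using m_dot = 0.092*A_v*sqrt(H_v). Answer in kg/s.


sqrt(H_v) = 1.5997
m_dot = 0.092 * 15.341 * 1.5997 = 2.2578 kg/s

2.2578 kg/s


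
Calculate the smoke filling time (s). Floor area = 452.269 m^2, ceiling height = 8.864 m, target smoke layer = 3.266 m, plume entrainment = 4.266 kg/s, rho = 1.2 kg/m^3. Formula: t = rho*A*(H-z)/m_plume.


H - z = 5.598 m
t = 1.2 * 452.269 * 5.598 / 4.266 = 712.18 s

712.18 s


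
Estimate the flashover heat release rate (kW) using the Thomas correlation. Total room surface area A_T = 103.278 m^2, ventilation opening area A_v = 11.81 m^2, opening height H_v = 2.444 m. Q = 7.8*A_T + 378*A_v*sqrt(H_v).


7.8*A_T = 805.57
sqrt(H_v) = 1.5633
378*A_v*sqrt(H_v) = 6979.0
Q = 805.57 + 6979.0 = 7784.6 kW

7784.6 kW


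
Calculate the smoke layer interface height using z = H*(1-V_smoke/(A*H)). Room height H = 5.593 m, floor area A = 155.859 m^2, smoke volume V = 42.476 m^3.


V/(A*H) = 0.048727
1 - 0.048727 = 0.95127
z = 5.593 * 0.95127 = 5.3205 m

5.3205 m


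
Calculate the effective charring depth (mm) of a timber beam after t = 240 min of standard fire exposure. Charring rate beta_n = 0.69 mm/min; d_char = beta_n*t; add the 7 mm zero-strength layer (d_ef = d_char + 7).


d_char = 0.69 * 240 = 165.6 mm
d_ef = 165.6 + 1.0*7 = 172.6 mm

172.6 mm


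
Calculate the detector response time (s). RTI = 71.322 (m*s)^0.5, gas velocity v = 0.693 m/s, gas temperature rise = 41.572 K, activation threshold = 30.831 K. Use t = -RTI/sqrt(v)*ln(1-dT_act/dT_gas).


dT_act/dT_gas = 0.74163
ln(1 - 0.74163) = -1.3534
t = -71.322 / sqrt(0.693) * -1.3534 = 115.95 s

115.95 s


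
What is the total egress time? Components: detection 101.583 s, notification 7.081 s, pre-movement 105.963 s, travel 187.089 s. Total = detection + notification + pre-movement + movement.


Total = 101.583 + 7.081 + 105.963 + 187.089 = 401.716 s

401.716 s


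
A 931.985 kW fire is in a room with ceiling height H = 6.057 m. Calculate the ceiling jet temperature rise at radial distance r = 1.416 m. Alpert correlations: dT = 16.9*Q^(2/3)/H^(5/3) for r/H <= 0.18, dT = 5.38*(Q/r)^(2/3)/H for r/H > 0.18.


r/H = 1.416 / 6.057 = 0.23378
r/H > 0.18, so dT = 5.38*(Q/r)^(2/3)/H
Q/r = 658.18
(Q/r)^(2/3) = 75.665
dT = 5.38 * 75.665 / 6.057 = 67.208 K

67.208 K


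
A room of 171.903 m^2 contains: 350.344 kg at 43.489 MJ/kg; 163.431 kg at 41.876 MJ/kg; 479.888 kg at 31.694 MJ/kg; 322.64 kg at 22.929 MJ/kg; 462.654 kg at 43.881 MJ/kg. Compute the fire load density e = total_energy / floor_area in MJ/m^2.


Total energy = 350.344*43.489 + 163.431*41.876 + 479.888*31.694 + 322.64*22.929 + 462.654*43.881
= 15236.11 + 6843.837 + 15209.57 + 7397.813 + 20301.72
= 64989.05 MJ
e = 64989.05 / 171.903 = 378.06 MJ/m^2

378.06 MJ/m^2


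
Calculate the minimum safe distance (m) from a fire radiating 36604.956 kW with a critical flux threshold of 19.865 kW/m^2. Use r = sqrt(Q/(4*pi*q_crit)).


4*pi*q_crit = 249.63
Q/(4*pi*q_crit) = 146.64
r = sqrt(146.64) = 12.109 m

12.109 m


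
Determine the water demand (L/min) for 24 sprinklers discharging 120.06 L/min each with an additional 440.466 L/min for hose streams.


Sprinkler demand = 24 * 120.06 = 2881.44 L/min
Total = 2881.44 + 440.466 = 3321.906 L/min

3321.906 L/min


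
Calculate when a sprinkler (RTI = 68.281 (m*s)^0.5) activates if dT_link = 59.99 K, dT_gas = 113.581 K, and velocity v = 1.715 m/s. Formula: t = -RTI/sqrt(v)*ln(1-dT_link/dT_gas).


dT_link/dT_gas = 0.52817
ln(1 - 0.52817) = -0.75114
t = -68.281 / sqrt(1.715) * -0.75114 = 39.164 s

39.164 s


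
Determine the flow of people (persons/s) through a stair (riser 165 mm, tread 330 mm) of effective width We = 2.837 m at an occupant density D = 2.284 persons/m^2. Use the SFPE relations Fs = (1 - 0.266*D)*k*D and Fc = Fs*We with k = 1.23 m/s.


1 - 0.266*D = 1 - 0.266*2.284 = 0.39246
Fs = 0.39246 * 1.23 * 2.284 = 1.1025 persons/(s*m)
Fc = 1.1025 * 2.837 = 3.1279 persons/s

3.1279 persons/s


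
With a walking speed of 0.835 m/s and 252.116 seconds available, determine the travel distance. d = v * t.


d = 0.835 * 252.116 = 210.52 m

210.52 m


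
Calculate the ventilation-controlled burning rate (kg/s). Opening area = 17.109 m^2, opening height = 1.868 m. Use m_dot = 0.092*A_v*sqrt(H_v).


sqrt(H_v) = 1.3667
m_dot = 0.092 * 17.109 * 1.3667 = 2.1513 kg/s

2.1513 kg/s


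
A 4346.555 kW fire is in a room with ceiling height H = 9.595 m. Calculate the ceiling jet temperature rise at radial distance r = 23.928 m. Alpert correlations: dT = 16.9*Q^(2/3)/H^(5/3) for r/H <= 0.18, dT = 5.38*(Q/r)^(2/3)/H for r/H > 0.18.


r/H = 23.928 / 9.595 = 2.4938
r/H > 0.18, so dT = 5.38*(Q/r)^(2/3)/H
Q/r = 181.65
(Q/r)^(2/3) = 32.074
dT = 5.38 * 32.074 / 9.595 = 17.984 K

17.984 K


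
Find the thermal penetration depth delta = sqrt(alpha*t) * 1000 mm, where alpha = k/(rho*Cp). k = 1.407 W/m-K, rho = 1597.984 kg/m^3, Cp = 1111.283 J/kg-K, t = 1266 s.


alpha = 1.407 / (1597.984 * 1111.283) = 7.9231e-07 m^2/s
alpha * t = 0.0010031
delta = sqrt(0.0010031) * 1000 = 31.671 mm

31.671 mm


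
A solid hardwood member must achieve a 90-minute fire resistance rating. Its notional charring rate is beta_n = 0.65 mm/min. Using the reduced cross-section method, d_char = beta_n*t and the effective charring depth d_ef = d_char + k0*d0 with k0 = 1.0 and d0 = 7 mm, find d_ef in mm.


d_char = 0.65 * 90 = 58.5 mm
d_ef = 58.5 + 1.0*7 = 65.5 mm

65.5 mm


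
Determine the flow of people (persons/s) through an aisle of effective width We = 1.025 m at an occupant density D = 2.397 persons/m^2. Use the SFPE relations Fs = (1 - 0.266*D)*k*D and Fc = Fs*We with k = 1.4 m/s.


1 - 0.266*D = 1 - 0.266*2.397 = 0.36240
Fs = 0.36240 * 1.4 * 2.397 = 1.2161 persons/(s*m)
Fc = 1.2161 * 1.025 = 1.2465 persons/s

1.2465 persons/s


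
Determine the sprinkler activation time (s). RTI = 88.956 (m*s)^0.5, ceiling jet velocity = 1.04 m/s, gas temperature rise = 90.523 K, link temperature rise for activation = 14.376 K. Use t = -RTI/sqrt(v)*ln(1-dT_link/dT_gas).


dT_link/dT_gas = 0.15881
ln(1 - 0.15881) = -0.17294
t = -88.956 / sqrt(1.04) * -0.17294 = 15.085 s

15.085 s


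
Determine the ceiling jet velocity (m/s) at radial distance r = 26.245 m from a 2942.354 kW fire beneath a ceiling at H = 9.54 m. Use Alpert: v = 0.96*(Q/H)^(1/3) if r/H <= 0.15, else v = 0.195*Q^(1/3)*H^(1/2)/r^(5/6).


r/H = 26.245 / 9.54 = 2.7510
r/H > 0.15, so v = 0.195*Q^(1/3)*H^(1/2)/r^(5/6)
Q^(1/3) = 14.330
H^(1/2) = 3.0887
r^(5/6) = 15.224
v = 0.195 * 14.330 * 3.0887 / 15.224 = 0.56689 m/s

0.56689 m/s


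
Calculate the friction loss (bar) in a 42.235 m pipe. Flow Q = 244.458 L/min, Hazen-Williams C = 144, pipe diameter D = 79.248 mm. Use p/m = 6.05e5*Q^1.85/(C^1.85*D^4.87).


Q^1.85 = 26193
C^1.85 = 9839.4
D^4.87 = 1.7704e+09
p/m = 0.00090968 bar/m
p_total = 0.00090968 * 42.235 = 0.038420 bar

0.038420 bar


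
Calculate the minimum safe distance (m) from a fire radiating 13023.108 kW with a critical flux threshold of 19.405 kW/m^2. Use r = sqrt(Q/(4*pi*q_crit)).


4*pi*q_crit = 243.85
Q/(4*pi*q_crit) = 53.406
r = sqrt(53.406) = 7.3079 m

7.3079 m


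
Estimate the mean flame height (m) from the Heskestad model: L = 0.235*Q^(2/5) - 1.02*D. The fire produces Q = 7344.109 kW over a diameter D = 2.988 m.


Q^(2/5) = 35.186
0.235 * Q^(2/5) = 8.2688
1.02 * D = 3.0478
L = 5.2211 m

5.2211 m


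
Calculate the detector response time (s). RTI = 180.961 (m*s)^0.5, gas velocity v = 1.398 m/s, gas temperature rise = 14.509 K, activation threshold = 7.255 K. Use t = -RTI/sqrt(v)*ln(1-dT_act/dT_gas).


dT_act/dT_gas = 0.50003
ln(1 - 0.50003) = -0.69322
t = -180.961 / sqrt(1.398) * -0.69322 = 106.10 s

106.10 s


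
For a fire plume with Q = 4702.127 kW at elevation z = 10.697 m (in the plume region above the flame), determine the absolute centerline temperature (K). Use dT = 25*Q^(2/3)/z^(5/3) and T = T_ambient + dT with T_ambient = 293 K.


Q^(2/3) = 280.67
z^(5/3) = 51.932
dT = 25 * 280.67 / 51.932 = 135.11 K
T = 293 + 135.11 = 428.11 K

428.11 K


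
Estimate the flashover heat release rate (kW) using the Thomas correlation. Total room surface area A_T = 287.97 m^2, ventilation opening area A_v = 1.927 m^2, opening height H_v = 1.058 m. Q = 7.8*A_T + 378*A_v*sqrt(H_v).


7.8*A_T = 2246.166
sqrt(H_v) = 1.0286
378*A_v*sqrt(H_v) = 749.23
Q = 2246.166 + 749.23 = 2995.4 kW

2995.4 kW


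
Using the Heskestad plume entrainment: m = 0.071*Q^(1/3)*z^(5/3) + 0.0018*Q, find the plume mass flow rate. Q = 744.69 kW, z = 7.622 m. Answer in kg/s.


Q^(1/3) = 9.0641
z^(5/3) = 29.520
First term = 0.071 * 9.0641 * 29.520 = 18.998
Second term = 0.0018 * 744.69 = 1.3404
m = 20.338 kg/s

20.338 kg/s


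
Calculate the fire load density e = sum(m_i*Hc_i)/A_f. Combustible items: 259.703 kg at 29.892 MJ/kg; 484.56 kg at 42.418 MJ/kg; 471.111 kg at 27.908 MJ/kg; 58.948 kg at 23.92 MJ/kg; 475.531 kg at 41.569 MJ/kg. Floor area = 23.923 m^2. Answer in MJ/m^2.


Total energy = 259.703*29.892 + 484.56*42.418 + 471.111*27.908 + 58.948*23.92 + 475.531*41.569
= 7763.042 + 20554.07 + 13147.77 + 1410.036 + 19767.35
= 62642.26 MJ
e = 62642.26 / 23.923 = 2618.5 MJ/m^2

2618.5 MJ/m^2


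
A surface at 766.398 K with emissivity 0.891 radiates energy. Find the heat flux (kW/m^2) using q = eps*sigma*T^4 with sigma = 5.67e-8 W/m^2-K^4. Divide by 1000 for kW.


T^4 = 3.4500e+11
q = 0.891 * 5.67e-8 * 3.4500e+11 / 1000 = 17.429 kW/m^2

17.429 kW/m^2


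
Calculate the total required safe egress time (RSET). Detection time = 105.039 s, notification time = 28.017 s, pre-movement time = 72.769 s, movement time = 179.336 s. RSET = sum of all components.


Total = 105.039 + 28.017 + 72.769 + 179.336 = 385.161 s

385.161 s


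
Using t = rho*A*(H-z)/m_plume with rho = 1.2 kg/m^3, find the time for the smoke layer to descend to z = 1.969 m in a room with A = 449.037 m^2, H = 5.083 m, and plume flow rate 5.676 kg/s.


H - z = 3.114 m
t = 1.2 * 449.037 * 3.114 / 5.676 = 295.62 s

295.62 s


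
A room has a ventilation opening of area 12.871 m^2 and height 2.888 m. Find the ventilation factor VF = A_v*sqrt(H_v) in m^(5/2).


sqrt(H_v) = 1.6994
VF = 12.871 * 1.6994 = 21.873 m^(5/2)

21.873 m^(5/2)


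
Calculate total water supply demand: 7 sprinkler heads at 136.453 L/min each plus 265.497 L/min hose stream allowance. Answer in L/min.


Sprinkler demand = 7 * 136.453 = 955.171 L/min
Total = 955.171 + 265.497 = 1220.668 L/min

1220.668 L/min


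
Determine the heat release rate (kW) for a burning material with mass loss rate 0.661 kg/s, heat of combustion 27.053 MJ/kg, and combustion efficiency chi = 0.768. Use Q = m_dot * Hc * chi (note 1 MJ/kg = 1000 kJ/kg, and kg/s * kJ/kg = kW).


Hc = 27.053 MJ/kg = 27.053 * 1000 kJ/kg = 27053 kJ/kg
Q = 0.661 kg/s * 27053 kJ/kg * 0.768 = 13733 kW

13733 kW


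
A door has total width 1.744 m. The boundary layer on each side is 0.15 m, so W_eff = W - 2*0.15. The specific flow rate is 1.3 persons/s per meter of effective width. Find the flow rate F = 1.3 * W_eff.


W_eff = 1.744 - 0.30 = 1.444 m
F = 1.3 * 1.444 = 1.8772 persons/s

1.8772 persons/s


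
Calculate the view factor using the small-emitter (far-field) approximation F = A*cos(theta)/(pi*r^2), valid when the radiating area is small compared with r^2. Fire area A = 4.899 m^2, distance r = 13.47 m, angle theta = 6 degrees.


cos(6 deg) = 0.99452
pi*r^2 = 570.01
F = 4.899 * 0.99452 / 570.01 = 0.0085475

0.0085475


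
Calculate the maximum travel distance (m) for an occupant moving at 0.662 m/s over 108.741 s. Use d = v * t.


d = 0.662 * 108.741 = 71.987 m

71.987 m


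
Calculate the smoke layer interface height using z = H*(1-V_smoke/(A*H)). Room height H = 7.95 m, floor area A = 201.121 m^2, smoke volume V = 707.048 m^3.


V/(A*H) = 0.44221
1 - 0.44221 = 0.55779
z = 7.95 * 0.55779 = 4.4345 m

4.4345 m


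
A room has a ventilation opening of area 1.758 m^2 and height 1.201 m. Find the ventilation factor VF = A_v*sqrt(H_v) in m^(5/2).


sqrt(H_v) = 1.0959
VF = 1.758 * 1.0959 = 1.9266 m^(5/2)

1.9266 m^(5/2)


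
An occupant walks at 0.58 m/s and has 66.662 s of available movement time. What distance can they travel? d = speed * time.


d = 0.58 * 66.662 = 38.664 m

38.664 m


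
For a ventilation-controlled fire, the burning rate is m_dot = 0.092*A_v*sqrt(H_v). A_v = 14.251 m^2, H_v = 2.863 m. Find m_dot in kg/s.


sqrt(H_v) = 1.6920
m_dot = 0.092 * 14.251 * 1.6920 = 2.2184 kg/s

2.2184 kg/s


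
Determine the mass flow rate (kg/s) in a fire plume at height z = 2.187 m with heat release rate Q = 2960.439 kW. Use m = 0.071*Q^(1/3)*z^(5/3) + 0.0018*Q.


Q^(1/3) = 14.359
z^(5/3) = 3.6848
First term = 0.071 * 14.359 * 3.6848 = 3.7566
Second term = 0.0018 * 2960.439 = 5.3288
m = 9.0854 kg/s

9.0854 kg/s


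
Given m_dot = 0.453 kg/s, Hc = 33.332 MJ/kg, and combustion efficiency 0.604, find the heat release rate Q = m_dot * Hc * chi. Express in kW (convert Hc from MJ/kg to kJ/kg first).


Hc = 33.332 MJ/kg = 33.332 * 1000 kJ/kg = 33332 kJ/kg
Q = 0.453 kg/s * 33332 kJ/kg * 0.604 = 9120.0 kW

9120.0 kW


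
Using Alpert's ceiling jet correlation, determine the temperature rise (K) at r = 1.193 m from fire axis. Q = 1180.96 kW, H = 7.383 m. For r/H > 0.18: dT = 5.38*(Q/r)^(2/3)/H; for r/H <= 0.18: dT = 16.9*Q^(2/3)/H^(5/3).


r/H = 1.193 / 7.383 = 0.16159
r/H <= 0.18, so dT = 16.9*Q^(2/3)/H^(5/3)
Q^(2/3) = 111.73
H^(5/3) = 27.993
dT = 16.9 * 111.73 / 27.993 = 67.451 K

67.451 K


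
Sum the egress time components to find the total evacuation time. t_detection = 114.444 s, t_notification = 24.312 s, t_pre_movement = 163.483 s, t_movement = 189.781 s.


Total = 114.444 + 24.312 + 163.483 + 189.781 = 492.02 s

492.02 s


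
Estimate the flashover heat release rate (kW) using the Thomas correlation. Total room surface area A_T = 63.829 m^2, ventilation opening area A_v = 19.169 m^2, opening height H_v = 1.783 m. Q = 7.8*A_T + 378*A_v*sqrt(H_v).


7.8*A_T = 497.87
sqrt(H_v) = 1.3353
378*A_v*sqrt(H_v) = 9675.4
Q = 497.87 + 9675.4 = 10173 kW

10173 kW


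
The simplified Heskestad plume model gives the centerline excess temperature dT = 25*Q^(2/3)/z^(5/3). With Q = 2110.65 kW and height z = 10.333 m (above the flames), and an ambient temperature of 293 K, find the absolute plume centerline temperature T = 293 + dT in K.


Q^(2/3) = 164.54
z^(5/3) = 49.020
dT = 25 * 164.54 / 49.020 = 83.915 K
T = 293 + 83.915 = 376.92 K

376.92 K


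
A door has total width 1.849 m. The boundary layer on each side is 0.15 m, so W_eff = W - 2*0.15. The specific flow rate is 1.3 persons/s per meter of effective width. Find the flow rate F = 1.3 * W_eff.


W_eff = 1.849 - 0.30 = 1.549 m
F = 1.3 * 1.549 = 2.0137 persons/s

2.0137 persons/s


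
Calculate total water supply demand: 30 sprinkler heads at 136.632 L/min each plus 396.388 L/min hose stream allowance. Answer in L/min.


Sprinkler demand = 30 * 136.632 = 4098.96 L/min
Total = 4098.96 + 396.388 = 4495.348 L/min

4495.348 L/min


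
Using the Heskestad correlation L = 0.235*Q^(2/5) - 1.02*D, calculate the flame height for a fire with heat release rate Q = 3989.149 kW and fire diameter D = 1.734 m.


Q^(2/5) = 27.565
0.235 * Q^(2/5) = 6.4777
1.02 * D = 1.7687
L = 4.7090 m

4.7090 m


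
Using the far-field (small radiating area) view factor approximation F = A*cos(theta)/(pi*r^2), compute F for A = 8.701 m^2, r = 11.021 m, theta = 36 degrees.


cos(36 deg) = 0.80902
pi*r^2 = 381.59
F = 8.701 * 0.80902 / 381.59 = 0.018447

0.018447


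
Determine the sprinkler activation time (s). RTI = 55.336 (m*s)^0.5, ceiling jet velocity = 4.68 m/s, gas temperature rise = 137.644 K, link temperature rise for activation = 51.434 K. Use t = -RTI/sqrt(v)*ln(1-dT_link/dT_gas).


dT_link/dT_gas = 0.37367
ln(1 - 0.37367) = -0.46788
t = -55.336 / sqrt(4.68) * -0.46788 = 11.968 s

11.968 s


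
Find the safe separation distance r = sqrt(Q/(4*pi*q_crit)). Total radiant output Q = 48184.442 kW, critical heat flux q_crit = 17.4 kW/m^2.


4*pi*q_crit = 218.65
Q/(4*pi*q_crit) = 220.37
r = sqrt(220.37) = 14.845 m

14.845 m


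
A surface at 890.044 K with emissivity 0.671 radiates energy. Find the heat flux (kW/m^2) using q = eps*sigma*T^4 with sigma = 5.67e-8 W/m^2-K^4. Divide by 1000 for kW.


T^4 = 6.2755e+11
q = 0.671 * 5.67e-8 * 6.2755e+11 / 1000 = 23.875 kW/m^2

23.875 kW/m^2


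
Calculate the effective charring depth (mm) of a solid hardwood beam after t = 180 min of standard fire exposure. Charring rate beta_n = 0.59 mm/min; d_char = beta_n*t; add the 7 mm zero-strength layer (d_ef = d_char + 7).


d_char = 0.59 * 180 = 106.2 mm
d_ef = 106.2 + 1.0*7 = 113.2 mm

113.2 mm


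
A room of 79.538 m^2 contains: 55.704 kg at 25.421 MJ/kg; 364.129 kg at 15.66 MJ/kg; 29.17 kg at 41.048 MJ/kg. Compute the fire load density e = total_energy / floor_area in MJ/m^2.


Total energy = 55.704*25.421 + 364.129*15.66 + 29.17*41.048
= 1416.051 + 5702.260 + 1197.370
= 8315.682 MJ
e = 8315.682 / 79.538 = 104.55 MJ/m^2

104.55 MJ/m^2


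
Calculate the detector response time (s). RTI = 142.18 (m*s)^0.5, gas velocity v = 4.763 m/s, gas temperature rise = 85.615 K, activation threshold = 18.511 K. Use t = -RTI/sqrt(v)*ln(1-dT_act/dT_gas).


dT_act/dT_gas = 0.21621
ln(1 - 0.21621) = -0.24362
t = -142.18 / sqrt(4.763) * -0.24362 = 15.871 s

15.871 s


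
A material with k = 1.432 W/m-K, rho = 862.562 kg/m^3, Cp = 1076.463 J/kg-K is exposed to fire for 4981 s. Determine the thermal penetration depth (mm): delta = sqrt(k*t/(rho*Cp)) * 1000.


alpha = 1.432 / (862.562 * 1076.463) = 1.5422e-06 m^2/s
alpha * t = 0.0076819
delta = sqrt(0.0076819) * 1000 = 87.647 mm

87.647 mm


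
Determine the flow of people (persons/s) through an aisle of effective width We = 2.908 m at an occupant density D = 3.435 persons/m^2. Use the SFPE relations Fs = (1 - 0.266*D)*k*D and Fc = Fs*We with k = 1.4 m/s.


1 - 0.266*D = 1 - 0.266*3.435 = 0.086290
Fs = 0.086290 * 1.4 * 3.435 = 0.41497 persons/(s*m)
Fc = 0.41497 * 2.908 = 1.2067 persons/s

1.2067 persons/s


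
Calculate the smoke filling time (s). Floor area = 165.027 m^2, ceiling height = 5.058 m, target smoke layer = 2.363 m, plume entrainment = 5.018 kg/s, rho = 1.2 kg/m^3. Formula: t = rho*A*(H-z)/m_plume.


H - z = 2.695 m
t = 1.2 * 165.027 * 2.695 / 5.018 = 106.36 s

106.36 s


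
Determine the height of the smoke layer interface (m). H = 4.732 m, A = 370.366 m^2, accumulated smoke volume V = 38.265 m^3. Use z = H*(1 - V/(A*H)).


V/(A*H) = 0.021834
1 - 0.021834 = 0.97817
z = 4.732 * 0.97817 = 4.6287 m

4.6287 m


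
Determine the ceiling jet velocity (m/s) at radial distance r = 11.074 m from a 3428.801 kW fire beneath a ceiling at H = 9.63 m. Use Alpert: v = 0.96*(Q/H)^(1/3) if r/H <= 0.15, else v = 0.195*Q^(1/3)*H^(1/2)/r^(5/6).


r/H = 11.074 / 9.63 = 1.1499
r/H > 0.15, so v = 0.195*Q^(1/3)*H^(1/2)/r^(5/6)
Q^(1/3) = 15.079
H^(1/2) = 3.1032
r^(5/6) = 7.4174
v = 0.195 * 15.079 * 3.1032 / 7.4174 = 1.2302 m/s

1.2302 m/s


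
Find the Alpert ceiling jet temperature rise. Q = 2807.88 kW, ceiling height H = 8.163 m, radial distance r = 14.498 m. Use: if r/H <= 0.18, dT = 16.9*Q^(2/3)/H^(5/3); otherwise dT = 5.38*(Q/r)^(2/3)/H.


r/H = 14.498 / 8.163 = 1.7761
r/H > 0.18, so dT = 5.38*(Q/r)^(2/3)/H
Q/r = 193.67
(Q/r)^(2/3) = 33.474
dT = 5.38 * 33.474 / 8.163 = 22.062 K

22.062 K


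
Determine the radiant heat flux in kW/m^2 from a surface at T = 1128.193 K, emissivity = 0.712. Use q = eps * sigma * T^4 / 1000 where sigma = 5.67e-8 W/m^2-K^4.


T^4 = 1.6201e+12
q = 0.712 * 5.67e-8 * 1.6201e+12 / 1000 = 65.403 kW/m^2

65.403 kW/m^2


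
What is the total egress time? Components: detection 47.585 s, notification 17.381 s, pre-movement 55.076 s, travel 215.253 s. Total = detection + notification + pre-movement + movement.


Total = 47.585 + 17.381 + 55.076 + 215.253 = 335.295 s

335.295 s


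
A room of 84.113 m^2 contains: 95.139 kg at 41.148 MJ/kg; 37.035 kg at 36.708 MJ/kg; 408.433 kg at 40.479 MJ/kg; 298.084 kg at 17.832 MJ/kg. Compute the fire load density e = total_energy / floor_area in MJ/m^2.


Total energy = 95.139*41.148 + 37.035*36.708 + 408.433*40.479 + 298.084*17.832
= 3914.780 + 1359.481 + 16532.96 + 5315.434
= 27122.65 MJ
e = 27122.65 / 84.113 = 322.45 MJ/m^2

322.45 MJ/m^2


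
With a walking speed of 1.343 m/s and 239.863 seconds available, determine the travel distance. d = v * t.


d = 1.343 * 239.863 = 322.14 m

322.14 m


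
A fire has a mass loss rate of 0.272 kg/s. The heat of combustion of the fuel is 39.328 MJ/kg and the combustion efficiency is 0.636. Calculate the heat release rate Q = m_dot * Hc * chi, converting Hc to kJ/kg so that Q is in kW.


Hc = 39.328 MJ/kg = 39.328 * 1000 kJ/kg = 39328 kJ/kg
Q = 0.272 kg/s * 39328 kJ/kg * 0.636 = 6803.4 kW

6803.4 kW


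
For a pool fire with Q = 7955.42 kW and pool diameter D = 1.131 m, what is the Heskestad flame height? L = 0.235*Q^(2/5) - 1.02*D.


Q^(2/5) = 36.330
0.235 * Q^(2/5) = 8.5375
1.02 * D = 1.1536
L = 7.3839 m

7.3839 m
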